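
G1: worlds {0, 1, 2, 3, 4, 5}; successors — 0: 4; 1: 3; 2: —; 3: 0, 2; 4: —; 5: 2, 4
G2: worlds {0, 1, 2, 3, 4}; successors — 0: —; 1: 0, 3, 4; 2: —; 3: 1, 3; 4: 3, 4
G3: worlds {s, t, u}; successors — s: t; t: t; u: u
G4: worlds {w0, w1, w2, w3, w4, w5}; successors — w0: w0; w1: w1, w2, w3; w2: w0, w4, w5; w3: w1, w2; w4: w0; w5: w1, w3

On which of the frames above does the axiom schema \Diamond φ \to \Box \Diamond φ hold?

The schema corresponds to the Euclidean property: \forall x \forall y \forall z (Rxy \wedge Rxz \to Ryz).
G1: fails — R04 and R04 but not R44.
G2: fails — R10 and R10 but not R00.
G3: condition met.
G4: fails — Rw1w2 and Rw1w2 but not Rw2w2.
Valid on: G3.

G3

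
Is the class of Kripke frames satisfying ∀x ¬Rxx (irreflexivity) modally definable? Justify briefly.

Modal frame validity is preserved under surjective bounded morphisms.
The 3-cycle (worlds s,t,u with s→t→u→s) is irreflexive, and the map sending every world to a single reflexive point • is a surjective bounded morphism (forth: every edge maps to (•,•); back: every world has a successor). So any modal formula valid on the 3-cycle is also valid on the reflexive point, which is not irreflexive.
Hence irreflexivity is not modally definable.

Not definable by any modal formula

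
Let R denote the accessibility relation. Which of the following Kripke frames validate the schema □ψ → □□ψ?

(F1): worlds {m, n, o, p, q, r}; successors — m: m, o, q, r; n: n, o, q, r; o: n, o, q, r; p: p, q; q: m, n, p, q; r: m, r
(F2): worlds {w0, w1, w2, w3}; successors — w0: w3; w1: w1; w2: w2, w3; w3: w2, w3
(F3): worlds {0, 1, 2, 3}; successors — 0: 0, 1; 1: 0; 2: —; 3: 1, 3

none

Frame correspondent (Sahlqvist): ∀x ∀y ∀z (Rxy ∧ Ryz → Rxz) — i.e. transitivity.
(F1): fails — Ror and Rrm but not Rom.
(F2): fails — Rw0w3 and Rw3w2 but not Rw0w2.
(F3): fails — R10 and R01 but not R11.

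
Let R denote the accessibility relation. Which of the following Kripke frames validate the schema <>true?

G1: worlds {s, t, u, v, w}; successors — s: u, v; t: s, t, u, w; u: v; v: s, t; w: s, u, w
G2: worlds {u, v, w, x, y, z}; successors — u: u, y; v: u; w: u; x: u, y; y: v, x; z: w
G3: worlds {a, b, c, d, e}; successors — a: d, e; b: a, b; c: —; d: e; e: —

G1, G2

The schema corresponds to seriality: forall x exists y Rxy.
G1: condition met.
G2: condition met.
G3: fails — world c has no successor.
Valid on: G1, G2.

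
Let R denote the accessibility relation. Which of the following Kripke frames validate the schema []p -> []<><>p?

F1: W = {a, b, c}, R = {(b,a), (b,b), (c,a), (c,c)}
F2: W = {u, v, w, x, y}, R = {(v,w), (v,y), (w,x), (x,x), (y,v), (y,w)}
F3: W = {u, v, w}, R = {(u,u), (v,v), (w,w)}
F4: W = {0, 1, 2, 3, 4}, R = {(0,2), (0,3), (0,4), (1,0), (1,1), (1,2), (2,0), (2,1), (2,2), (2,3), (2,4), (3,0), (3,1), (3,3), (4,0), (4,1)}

Frame correspondent (Sahlqvist): forall x forall z (xRz -> exists w (xRw & z R^2 w)) — i.e. a generalized confluence (Geach) condition.
F1: fails — bRa but no w with bRw and aR²w.
F2: fails — vRw but no t with vRt and wR²t.
F3: holds.
F4: holds.
Valid on: F3, F4.

F3, F4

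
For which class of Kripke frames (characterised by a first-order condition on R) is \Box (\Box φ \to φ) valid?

Suppose □(□φ→φ) is valid. Take Rxy and set V(φ)={w : Ryw}. Then at y, □φ holds; since □(□φ→φ) at x, □φ→φ at y, so φ at y, i.e. Ryy.
The converse is a direct semantic check.
Frame condition: \forall x \forall y (Rxy \to Ryy).

Shift-reflexivity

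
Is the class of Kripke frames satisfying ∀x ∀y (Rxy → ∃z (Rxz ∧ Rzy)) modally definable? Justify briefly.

This is a Sahlqvist condition; the C4 axiom □□p → □p defines it.
Suppose □□p→□p is valid. Take Rxy and set V(p)={w : xR²w}. Then □□p at x, so □p at x, so p at y, i.e. ∃z(Rxz∧Rzy).

Yes — defined by □□p → □p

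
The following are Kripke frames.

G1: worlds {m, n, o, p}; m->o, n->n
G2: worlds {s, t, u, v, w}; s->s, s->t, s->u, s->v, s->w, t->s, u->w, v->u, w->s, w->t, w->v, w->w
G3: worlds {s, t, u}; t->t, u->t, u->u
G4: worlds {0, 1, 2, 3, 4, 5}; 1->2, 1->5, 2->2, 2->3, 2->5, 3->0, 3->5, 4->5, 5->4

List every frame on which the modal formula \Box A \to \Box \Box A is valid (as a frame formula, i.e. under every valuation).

G1, G3

The schema corresponds to transitivity: \forall x \forall y \forall z (Rxy \wedge Ryz \to Rxz).
G1: ✓.
G2: fails — Ruw and Rwt but not Rut.
G3: ✓.
G4: fails — R45 and R54 but not R44.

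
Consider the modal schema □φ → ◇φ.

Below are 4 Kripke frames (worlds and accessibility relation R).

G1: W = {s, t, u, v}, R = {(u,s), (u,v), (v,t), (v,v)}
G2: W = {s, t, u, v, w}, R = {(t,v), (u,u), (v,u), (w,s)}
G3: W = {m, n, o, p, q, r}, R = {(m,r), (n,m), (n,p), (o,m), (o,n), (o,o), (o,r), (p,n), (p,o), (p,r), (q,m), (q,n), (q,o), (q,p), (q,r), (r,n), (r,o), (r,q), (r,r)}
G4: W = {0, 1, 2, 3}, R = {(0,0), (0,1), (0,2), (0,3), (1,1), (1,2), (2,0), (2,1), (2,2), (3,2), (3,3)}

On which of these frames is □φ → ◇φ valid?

This is the axiom for seriality; its first-order frame correspondent is ∀x ∃y Rxy.
G1: fails — world s has no successor.
G2: fails — world s has no successor.
G3: ✓.
G4: ✓.
Valid on: G3, G4.

G3, G4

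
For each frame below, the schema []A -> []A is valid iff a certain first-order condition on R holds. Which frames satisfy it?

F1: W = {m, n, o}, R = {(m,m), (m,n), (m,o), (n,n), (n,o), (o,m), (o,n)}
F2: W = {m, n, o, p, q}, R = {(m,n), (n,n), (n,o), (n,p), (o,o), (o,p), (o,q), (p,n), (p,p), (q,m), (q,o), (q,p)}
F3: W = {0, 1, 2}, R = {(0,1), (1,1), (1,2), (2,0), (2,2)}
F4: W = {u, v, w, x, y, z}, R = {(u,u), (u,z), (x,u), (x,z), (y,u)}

F1, F2, F3, F4

The schema corresponds to a generalized confluence (Geach) condition: forall x forall z (xRz -> exists w (xRw & z = w)).
F1: satisfies the condition.
F2: satisfies the condition.
F3: satisfies the condition.
F4: satisfies the condition.
Valid on: F1, F2, F3, F4.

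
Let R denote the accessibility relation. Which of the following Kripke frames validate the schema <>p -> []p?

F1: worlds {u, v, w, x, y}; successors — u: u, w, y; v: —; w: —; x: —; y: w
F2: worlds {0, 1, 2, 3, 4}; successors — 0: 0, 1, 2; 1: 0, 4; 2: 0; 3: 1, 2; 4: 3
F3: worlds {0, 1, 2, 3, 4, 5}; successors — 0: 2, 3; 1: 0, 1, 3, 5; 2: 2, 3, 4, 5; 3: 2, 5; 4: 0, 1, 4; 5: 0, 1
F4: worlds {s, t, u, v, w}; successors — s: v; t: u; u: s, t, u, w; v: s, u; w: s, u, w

The schema corresponds to partial functionality: forall x forall y forall z (Rxy & Rxz -> y = z).
F1: fails — u sees both u and w.
F2: fails — 0 sees both 0 and 1.
F3: fails — 0 sees both 2 and 3.
F4: fails — u sees both s and t.
Valid on no frame.

none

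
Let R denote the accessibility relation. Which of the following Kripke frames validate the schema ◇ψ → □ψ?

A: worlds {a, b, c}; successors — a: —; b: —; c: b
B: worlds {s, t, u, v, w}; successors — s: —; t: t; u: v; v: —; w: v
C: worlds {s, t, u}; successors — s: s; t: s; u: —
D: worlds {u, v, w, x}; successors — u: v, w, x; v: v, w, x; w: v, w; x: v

A, B, C

This is the axiom for partial functionality; its first-order frame correspondent is ∀x ∀y ∀z (Rxy ∧ Rxz → y = z).
A: satisfies the condition.
B: satisfies the condition.
C: satisfies the condition.
D: fails — u sees both v and w.
Valid on: A, B, C.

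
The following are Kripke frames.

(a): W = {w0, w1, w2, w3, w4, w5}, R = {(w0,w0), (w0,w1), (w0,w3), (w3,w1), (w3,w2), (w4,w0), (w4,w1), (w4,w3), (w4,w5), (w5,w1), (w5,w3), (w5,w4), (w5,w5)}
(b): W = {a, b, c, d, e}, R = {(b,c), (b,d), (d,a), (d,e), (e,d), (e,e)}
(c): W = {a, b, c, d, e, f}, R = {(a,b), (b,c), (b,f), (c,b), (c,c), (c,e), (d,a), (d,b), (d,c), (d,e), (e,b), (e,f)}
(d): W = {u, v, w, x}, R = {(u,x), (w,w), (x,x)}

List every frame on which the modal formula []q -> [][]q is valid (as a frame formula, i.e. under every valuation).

This is the axiom for transitivity; its first-order frame correspondent is forall x forall y forall z (Rxy & Ryz -> Rxz).
(a): fails — Rw4w5 and Rw5w4 but not Rw4w4.
(b): fails — Red and Rda but not Rea.
(c): fails — Rbc and Rcb but not Rbb.
(d): condition met.
Valid on: (d).

(d)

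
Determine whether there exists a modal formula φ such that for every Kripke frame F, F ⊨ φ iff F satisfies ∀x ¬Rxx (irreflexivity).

If a class were modally definable it would be closed under surjective bounded morphisms (Goldblatt–Thomason).
The 2-cycle (worlds s,t with s→t→s) is irreflexive, and the map sending every world to a single reflexive point • is a surjective bounded morphism (forth: every edge maps to (•,•); back: every world has a successor). So any modal formula valid on the 2-cycle is also valid on the reflexive point, which is not irreflexive.
So no modal formula (or set of formulas) defines exactly the irreflexive frames.

No — not modally definable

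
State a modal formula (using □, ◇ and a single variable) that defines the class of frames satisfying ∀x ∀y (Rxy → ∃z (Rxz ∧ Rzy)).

□□s → □s

A defining formula is □□s → □s (the C4 axiom).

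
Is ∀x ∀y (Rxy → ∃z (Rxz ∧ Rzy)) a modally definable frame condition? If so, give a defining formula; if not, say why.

Yes, by □□p → □p

Yes: it is density, defined by the C4 schema □□p → □p.
Suppose □□p→□p is valid. Take Rxy and set V(p)={w : xR²w}. Then □□p at x, so □p at x, so p at y, i.e. ∃z(Rxz∧Rzy).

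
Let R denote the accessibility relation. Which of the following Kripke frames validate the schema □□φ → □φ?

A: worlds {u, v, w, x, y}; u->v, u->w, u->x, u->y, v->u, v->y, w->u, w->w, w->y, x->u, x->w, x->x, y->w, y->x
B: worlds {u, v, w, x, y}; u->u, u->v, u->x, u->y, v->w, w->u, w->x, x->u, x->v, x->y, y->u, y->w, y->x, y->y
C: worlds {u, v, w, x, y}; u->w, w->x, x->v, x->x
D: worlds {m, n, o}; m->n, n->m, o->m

Frame correspondent (Sahlqvist): ∀x ∀y (Rxy → ∃z (Rxz ∧ Rzy)) — i.e. density.
A: fails — Ruv but no z with Ruz and Rzv.
B: fails — Rvw but no z with Rvz and Rzw.
C: fails — Ruw but no z with Ruz and Rzw.
D: fails — Rom but no z with Roz and Rzm.
Valid on no frame.

none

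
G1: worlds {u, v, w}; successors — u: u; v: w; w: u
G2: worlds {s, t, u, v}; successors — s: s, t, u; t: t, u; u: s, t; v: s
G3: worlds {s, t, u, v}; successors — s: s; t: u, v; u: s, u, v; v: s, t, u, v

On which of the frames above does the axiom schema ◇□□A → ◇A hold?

The schema corresponds to a generalized confluence (Geach) condition: ∀x ∀y (xRy → ∃w (yR²w ∧ xRw)).
G1: fails — vRw but no t with wR²t and vRt.
G2: condition met.
G3: condition met.

G2, G3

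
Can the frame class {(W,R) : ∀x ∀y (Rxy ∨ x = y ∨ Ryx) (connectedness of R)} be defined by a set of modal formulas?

No

Any modally definable frame class is closed under disjoint unions.
Take 3 disjoint single-world reflexive frames: each is trivially connected, but their disjoint union has 3 worlds with no edge between distinct components, so it is not connected.
Hence connectedness of R is not modally definable.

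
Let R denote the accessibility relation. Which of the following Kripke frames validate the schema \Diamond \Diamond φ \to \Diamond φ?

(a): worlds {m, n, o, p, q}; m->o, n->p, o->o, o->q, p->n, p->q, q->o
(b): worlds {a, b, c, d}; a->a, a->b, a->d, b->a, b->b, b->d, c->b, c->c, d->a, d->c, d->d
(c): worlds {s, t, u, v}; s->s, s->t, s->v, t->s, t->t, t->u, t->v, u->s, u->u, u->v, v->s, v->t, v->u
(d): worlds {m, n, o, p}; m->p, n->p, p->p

(d)

The schema corresponds to transitivity: \forall x \forall y \forall z (Rxy \wedge Ryz \to Rxz).
(a): fails — Rpn and Rnp but not Rpp.
(b): fails — Rdc and Rcb but not Rdb.
(c): fails — Ruv and Rvt but not Rut.
(d): ✓.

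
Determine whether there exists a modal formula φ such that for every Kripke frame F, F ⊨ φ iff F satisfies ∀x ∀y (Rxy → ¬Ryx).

No — not modally definable

If a class were modally definable it would be closed under surjective bounded morphisms (Goldblatt–Thomason).
The 4-cycle (worlds s,t,u,v with s→t→u→v→s) is asymmetric. Mapping every world to a single reflexive point • is a surjective bounded morphism, and the reflexive point is not asymmetric (R•• but asymmetry requires ¬R••).
Hence asymmetry is not modally definable.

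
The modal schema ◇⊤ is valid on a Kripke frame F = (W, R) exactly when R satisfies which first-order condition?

seriality: ∀x ∃y Rxy

◇⊤ holds at w iff w has a successor, so frame-validity of ◇⊤ is exactly seriality. Equivalently via □φ → ◇φ:
Suppose □φ→◇φ is valid. At any x set V(φ)=W. Then □φ at x, so ◇φ at x, so x has a successor.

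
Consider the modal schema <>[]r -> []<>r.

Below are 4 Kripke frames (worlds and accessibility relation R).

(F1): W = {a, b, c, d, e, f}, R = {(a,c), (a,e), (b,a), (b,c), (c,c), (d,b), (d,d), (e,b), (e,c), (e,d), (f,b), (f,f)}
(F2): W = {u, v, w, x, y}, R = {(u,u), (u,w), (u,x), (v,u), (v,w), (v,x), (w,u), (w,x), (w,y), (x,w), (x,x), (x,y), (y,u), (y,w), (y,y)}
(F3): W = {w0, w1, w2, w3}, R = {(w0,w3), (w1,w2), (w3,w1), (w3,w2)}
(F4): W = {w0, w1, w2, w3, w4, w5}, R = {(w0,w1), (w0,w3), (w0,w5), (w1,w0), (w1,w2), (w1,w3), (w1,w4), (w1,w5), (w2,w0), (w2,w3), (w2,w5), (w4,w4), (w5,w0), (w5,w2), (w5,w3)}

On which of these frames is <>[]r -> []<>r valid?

(F2)

This is the axiom for convergence; its first-order frame correspondent is forall x forall y forall z (Rxy & Rxz -> exists w (Ryw & Rzw)).
(F1): fails — Rdd and Rdb but d and b have no common successor.
(F2): holds.
(F3): fails — Rw1w2 and Rw1w2 but w2 and w2 have no common successor.
(F4): fails — Rw0w5 and Rw0w3 but w5 and w3 have no common successor.
Valid on: (F2).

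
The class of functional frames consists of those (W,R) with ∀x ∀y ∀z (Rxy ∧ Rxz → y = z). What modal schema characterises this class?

This is partial functionality; the standard corresponding axiom is CD: ◇q → □q.
Suppose ◇q→□q is valid. Take Rxy, Rxz and set V(q)={y}. Then ◇q at x, so □q at x, so q at z, i.e. z=y.

◇q → □q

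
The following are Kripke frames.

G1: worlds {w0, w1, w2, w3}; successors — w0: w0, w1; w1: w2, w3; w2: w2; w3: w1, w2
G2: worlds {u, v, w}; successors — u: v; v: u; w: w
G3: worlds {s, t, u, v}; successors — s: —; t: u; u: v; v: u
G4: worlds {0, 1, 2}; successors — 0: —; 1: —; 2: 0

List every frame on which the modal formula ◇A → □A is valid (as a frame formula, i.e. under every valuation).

Frame correspondent (Sahlqvist): ∀x ∀y ∀z (Rxy ∧ Rxz → y = z) — i.e. partial functionality.
G1: fails — w0 sees both w0 and w1.
G2: condition met.
G3: condition met.
G4: condition met.

G2, G3, G4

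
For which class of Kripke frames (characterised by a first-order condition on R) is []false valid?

emptiness of R: forall x forall y ~Rxy

□⊥ is valid iff no world has any successor (otherwise □⊥ fails at any world with one).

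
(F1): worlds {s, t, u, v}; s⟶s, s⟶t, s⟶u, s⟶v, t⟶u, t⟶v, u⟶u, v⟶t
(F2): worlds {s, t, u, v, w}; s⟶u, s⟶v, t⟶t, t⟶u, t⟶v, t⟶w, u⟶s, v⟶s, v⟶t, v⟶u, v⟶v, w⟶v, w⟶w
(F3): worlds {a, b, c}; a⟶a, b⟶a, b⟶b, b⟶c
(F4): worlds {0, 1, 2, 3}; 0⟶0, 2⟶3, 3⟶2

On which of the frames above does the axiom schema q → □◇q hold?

(F4)

This is the axiom for symmetry; its first-order frame correspondent is ∀x ∀y (Rxy → Ryx).
(F1): fails — Rtu but not Rut.
(F2): fails — Rvu but not Ruv.
(F3): fails — Rba but not Rab.
(F4): holds.
Valid on: (F4).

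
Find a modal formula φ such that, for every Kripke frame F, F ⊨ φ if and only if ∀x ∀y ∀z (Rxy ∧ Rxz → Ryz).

A defining formula is ◇ψ → □◇ψ (the 5 axiom).

◇ψ → □◇ψ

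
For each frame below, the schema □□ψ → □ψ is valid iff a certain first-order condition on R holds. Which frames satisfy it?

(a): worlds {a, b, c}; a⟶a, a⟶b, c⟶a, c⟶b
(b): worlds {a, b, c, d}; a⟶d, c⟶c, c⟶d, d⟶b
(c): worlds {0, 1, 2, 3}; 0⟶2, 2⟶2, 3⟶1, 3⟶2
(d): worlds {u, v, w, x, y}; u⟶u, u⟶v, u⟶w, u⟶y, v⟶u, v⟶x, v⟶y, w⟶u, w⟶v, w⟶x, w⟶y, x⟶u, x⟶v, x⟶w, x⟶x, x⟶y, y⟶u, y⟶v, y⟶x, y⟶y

(a), (d)

Frame correspondent (Sahlqvist): ∀x ∀y (Rxy → ∃z (Rxz ∧ Rzy)) — i.e. density.
(a): ✓.
(b): fails — Rdb but no z with Rdz and Rzb.
(c): fails — R31 but no z with R3z and Rz1.
(d): ✓.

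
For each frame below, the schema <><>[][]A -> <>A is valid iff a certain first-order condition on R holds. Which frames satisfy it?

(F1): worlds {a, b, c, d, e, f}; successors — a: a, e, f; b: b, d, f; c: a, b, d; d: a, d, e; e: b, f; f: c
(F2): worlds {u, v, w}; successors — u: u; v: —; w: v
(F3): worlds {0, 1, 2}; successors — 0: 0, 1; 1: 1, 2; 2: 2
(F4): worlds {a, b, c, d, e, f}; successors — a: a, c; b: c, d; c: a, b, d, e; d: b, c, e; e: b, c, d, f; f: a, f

The schema corresponds to a generalized confluence (Geach) condition: forall x forall y (x R^2 y -> exists w (y R^2 w & xRw)).
(F1): fails — fR²d but no w with dR²w and fRw.
(F2): condition met.
(F3): fails — 0R²2 but no w with 2R²w and 0Rw.
(F4): condition met.

(F2), (F4)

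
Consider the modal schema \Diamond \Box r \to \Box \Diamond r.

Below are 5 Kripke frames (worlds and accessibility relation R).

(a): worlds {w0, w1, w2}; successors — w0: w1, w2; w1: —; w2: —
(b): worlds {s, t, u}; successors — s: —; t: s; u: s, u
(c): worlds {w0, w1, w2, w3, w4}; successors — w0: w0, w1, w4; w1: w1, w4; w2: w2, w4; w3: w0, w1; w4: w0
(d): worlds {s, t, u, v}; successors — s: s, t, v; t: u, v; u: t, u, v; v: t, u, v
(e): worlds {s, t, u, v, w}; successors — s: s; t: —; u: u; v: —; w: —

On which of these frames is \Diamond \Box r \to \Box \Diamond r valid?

(d), (e)

Frame correspondent (Sahlqvist): \forall x \forall y \forall z (Rxy \wedge Rxz \to \exists w (Ryw \wedge Rzw)) — i.e. convergence.
(a): fails — Rw0w1 and Rw0w1 but w1 and w1 have no common successor.
(b): fails — Rts and Rts but s and s have no common successor.
(c): fails — Rw0w4 and Rw0w1 but w4 and w1 have no common successor.
(d): holds.
(e): holds.
Valid on: (d), (e).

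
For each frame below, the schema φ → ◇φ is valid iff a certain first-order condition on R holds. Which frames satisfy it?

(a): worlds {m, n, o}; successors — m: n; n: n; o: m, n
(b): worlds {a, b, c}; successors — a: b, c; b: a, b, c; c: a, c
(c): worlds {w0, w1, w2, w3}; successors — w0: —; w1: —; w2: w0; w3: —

This is the axiom for reflexivity; its first-order frame correspondent is ∀x Rxx.
(a): fails — world m does not see itself.
(b): fails — world a does not see itself.
(c): fails — world w0 does not see itself.
Valid on no frame.

none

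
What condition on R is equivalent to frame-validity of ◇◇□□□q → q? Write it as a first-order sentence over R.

∀x ∀y (xR²y → ∃w (yR³w ∧ x = w))

This is a Sahlqvist (Geach-type) schema ◇^2□^3q → □^0◇^0q.
Minimal-valuation argument: fix x; take any y with xR^2y and any z with xR^0z. Set V(q) to the set of worlds R-reachable from y in exactly 3 steps. Then □^3q holds at y, so the antecedent holds at x; validity forces ◇^0q at z, giving a w with zR^0w and yR^3w.
First-order correspondent: ∀x ∀y (xR²y → ∃w (yR³w ∧ x = w)).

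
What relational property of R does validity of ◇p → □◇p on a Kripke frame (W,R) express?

Suppose ◇p→□◇p is valid. Take Rxy, Rxz and set V(p)={y}. Then ◇p at x, so □◇p at x, so ◇p at z, so some w with Rzw has p; w=y, i.e. Rzy. By symmetry of the argument, Ryz.
Conversely, on a frame with the Euclidean property the schema holds at every world under every valuation.
Frame condition: ∀x ∀y ∀z (Rxy ∧ Rxz → Ryz).

The Euclidean property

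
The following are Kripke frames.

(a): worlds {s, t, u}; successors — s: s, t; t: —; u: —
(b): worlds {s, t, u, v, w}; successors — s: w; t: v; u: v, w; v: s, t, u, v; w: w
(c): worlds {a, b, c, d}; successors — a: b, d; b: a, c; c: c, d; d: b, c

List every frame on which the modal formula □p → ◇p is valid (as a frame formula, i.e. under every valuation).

The schema corresponds to seriality: ∀x ∃y Rxy.
(a): fails — world t has no successor.
(b): ✓.
(c): ✓.

(b), (c)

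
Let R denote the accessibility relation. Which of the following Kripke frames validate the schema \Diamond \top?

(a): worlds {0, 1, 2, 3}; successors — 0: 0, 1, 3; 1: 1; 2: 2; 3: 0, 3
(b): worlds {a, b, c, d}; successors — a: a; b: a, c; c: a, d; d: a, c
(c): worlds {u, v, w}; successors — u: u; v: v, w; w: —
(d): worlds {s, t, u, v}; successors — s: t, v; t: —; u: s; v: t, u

(a), (b)

The schema corresponds to seriality: \forall x \exists y Rxy.
(a): holds.
(b): holds.
(c): fails — world w has no successor.
(d): fails — world t has no successor.
Valid on: (a), (b).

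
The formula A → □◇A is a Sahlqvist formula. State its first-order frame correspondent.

Suppose A→□◇A is valid. Take Rxy and set V(A)={x}. Then A at x, so □◇A at x, so ◇A at y, so some z with Ryz has A; z=x, i.e. Ryx.
Conversely, on a frame with symmetry the schema holds at every world under every valuation.
So the correspondent is symmetry.

Symmetry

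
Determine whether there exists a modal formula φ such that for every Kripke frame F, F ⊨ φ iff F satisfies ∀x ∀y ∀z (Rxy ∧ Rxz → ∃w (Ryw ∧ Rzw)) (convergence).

The condition is convergence. A defining modal formula is ◇□p → □◇p.

Definable; ◇□p → □◇p defines it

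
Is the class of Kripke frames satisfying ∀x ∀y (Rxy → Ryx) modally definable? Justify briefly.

Yes — defined by p → □◇p

Yes: it is symmetry, defined by the B schema p → □◇p.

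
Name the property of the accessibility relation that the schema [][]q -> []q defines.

Suppose □□q→□q is valid. Take Rxy and set V(q)={w : xR²w}. Then □□q at x, so □q at x, so q at y, i.e. ∃z(Rxz∧Rzy).

density: forall x forall y (Rxy -> exists z (Rxz & Rzy))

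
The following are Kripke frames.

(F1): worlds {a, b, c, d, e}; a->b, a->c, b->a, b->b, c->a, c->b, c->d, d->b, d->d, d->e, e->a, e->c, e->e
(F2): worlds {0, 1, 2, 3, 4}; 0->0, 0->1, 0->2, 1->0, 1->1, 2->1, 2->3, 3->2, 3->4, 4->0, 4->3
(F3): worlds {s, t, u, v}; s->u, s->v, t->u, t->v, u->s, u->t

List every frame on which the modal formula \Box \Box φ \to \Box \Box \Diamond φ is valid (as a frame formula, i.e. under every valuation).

(F1)

Frame correspondent (Sahlqvist): \forall x \forall z (x R^2 z \to \exists w (x R^2 w \wedge zRw)) — i.e. a generalized confluence (Geach) condition.
(F1): holds.
(F2): fails — 3R²3 but no w with 3R²w and 3Rw.
(F3): fails — sR²s but no w with sR²w and sRw.
Valid on: (F1).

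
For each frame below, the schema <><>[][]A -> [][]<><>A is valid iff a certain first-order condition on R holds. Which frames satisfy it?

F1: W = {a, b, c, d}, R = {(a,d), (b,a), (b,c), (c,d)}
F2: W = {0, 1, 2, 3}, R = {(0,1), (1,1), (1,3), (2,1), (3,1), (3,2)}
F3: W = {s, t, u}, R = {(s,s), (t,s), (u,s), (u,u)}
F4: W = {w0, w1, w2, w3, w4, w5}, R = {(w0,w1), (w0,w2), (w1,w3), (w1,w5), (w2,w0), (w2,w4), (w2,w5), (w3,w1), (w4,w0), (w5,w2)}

This is the axiom for a generalized confluence (Geach) condition; its first-order frame correspondent is forall x forall y forall z ((x R^2 y & x R^2 z) -> exists w (y R^2 w & z R^2 w)).
F1: fails — bR²d, bR²d but no w with dR²w and dR²w.
F2: ✓.
F3: ✓.
F4: fails — w0R²w0, w0R²w4 but no w with w0R²w and w4R²w.

F2, F3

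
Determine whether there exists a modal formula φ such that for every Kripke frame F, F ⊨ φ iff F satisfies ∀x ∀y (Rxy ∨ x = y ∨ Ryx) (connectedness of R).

Modal frame validity is preserved under disjoint unions.
Take 4 disjoint single-world reflexive frames: each is trivially connected, but their disjoint union has 4 worlds with no edge between distinct components, so it is not connected.
So no modal formula (or set of formulas) defines exactly the connected frames.

No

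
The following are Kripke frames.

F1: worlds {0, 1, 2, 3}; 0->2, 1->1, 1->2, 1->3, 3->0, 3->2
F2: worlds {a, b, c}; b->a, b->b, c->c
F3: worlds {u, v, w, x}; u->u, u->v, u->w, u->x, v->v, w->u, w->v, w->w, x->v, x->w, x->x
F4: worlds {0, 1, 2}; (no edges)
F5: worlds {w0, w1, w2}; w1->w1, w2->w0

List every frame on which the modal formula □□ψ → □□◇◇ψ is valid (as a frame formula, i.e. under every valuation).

F3, F4, F5

This is the axiom for a generalized confluence (Geach) condition; its first-order frame correspondent is ∀x ∀z (xR²z → ∃w (xR²w ∧ zR²w)).
F1: fails — 1R²0 but no w with 1R²w and 0R²w.
F2: fails — bR²a but no w with bR²w and aR²w.
F3: ✓.
F4: ✓.
F5: ✓.
Valid on: F3, F4, F5.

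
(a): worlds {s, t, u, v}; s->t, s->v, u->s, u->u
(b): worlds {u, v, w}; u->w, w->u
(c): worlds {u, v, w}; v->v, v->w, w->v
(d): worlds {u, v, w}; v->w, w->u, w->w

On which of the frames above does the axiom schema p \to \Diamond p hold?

none

Frame correspondent (Sahlqvist): \forall x Rxx — i.e. reflexivity.
(a): fails — world s does not see itself.
(b): fails — world u does not see itself.
(c): fails — world u does not see itself.
(d): fails — world u does not see itself.
Valid on no frame.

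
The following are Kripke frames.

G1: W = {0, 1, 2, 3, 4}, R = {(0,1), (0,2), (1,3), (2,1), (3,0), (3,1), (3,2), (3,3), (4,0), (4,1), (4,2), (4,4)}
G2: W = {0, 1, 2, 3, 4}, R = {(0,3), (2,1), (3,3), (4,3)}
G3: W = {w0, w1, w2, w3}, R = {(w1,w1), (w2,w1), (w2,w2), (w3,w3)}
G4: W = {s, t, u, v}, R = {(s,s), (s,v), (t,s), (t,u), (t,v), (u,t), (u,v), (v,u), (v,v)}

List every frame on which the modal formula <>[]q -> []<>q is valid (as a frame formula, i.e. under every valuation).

This is the axiom for convergence; its first-order frame correspondent is forall x forall y forall z (Rxy & Rxz -> exists w (Ryw & Rzw)).
G1: fails — R02 and R01 but 2 and 1 have no common successor.
G2: fails — R21 and R21 but 1 and 1 have no common successor.
G3: ✓.
G4: ✓.

G3, G4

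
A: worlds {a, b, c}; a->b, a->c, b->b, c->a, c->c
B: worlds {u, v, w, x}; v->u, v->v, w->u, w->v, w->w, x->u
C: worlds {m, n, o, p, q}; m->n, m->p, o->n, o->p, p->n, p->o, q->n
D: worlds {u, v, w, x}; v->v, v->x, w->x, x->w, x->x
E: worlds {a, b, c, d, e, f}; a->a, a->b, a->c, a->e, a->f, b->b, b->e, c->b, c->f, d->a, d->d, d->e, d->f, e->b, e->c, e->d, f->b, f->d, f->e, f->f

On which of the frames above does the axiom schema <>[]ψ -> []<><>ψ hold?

D, E

This is the axiom for a generalized confluence (Geach) condition; its first-order frame correspondent is forall x forall y forall z ((xRy & xRz) -> exists w (yRw & z R^2 w)).
A: fails — aRc, aRb but no w with cRw and bR²w.
B: fails — vRu, vRu but no t with uRt and uR²t.
C: fails — mRn, mRn but no w with nRw and nR²w.
D: condition met.
E: condition met.
Valid on: D, E.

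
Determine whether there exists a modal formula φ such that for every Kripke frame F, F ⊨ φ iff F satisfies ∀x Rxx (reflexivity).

Yes — defined by □r → r

Yes: it is reflexivity, defined by the T schema □r → r.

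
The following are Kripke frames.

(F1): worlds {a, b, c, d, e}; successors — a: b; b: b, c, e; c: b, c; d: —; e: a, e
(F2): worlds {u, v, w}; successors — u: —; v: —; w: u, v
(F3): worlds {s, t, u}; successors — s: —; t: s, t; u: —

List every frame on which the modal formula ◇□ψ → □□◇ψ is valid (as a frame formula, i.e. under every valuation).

This is the axiom for a generalized confluence (Geach) condition; its first-order frame correspondent is ∀x ∀y ∀z ((xRy ∧ xR²z) → ∃w (yRw ∧ zRw)).
(F1): fails — bRc, bR²e but no w with cRw and eRw.
(F2): satisfies the condition.
(F3): fails — tRs, tR²s but no w with sRw and sRw.

(F2)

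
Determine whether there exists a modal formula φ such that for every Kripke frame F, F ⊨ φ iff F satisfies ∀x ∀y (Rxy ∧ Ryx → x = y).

Modal frame validity is preserved under surjective bounded morphisms.
The 4-cycle (worlds s,t,u,v with s→t→u→v→s) is antisymmetric. Sending even-indexed worlds to a and odd-indexed worlds to b is a surjective bounded morphism onto the two-world frame with a↔b, which is not antisymmetric.
So the class is not modally definable.

No — not modally definable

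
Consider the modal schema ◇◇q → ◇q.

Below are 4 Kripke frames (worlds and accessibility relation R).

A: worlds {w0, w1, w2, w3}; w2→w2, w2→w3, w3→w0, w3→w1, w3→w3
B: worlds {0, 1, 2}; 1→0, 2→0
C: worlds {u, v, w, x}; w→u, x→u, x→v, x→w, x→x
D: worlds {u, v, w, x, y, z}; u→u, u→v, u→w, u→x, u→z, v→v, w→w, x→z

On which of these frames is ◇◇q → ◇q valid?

Frame correspondent (Sahlqvist): ∀x ∀y ∀z (Rxy ∧ Ryz → Rxz) — i.e. transitivity.
A: fails — Rw2w3 and Rw3w1 but not Rw2w1.
B: satisfies the condition.
C: satisfies the condition.
D: satisfies the condition.

B, C, D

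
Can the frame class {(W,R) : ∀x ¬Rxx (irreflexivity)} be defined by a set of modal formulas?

Not modally definable

Any modally definable frame class is closed under surjective bounded morphisms.
The 2-cycle (worlds s,t with s→t→s) is irreflexive, and the map sending every world to a single reflexive point • is a surjective bounded morphism (forth: every edge maps to (•,•); back: every world has a successor). So any modal formula valid on the 2-cycle is also valid on the reflexive point, which is not irreflexive.
So no modal formula (or set of formulas) defines exactly the irreflexive frames.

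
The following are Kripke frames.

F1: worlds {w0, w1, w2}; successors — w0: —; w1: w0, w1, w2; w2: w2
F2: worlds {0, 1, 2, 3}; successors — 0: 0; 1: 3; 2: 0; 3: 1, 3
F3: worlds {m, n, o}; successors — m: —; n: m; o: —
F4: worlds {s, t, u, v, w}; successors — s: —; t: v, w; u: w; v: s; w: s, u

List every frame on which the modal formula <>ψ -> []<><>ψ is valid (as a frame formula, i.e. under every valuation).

The schema corresponds to a generalized confluence (Geach) condition: forall x forall y forall z ((xRy & xRz) -> exists w (y = w & z R^2 w)).
F1: fails — w1Rw0, w1Rw0 but no w with w0=w and w0R²w.
F2: holds.
F3: fails — nRm, nRm but no w with m=w and mR²w.
F4: fails — tRv, tRv but no w* with v=w* and vR²w*.
Valid on: F2.

F2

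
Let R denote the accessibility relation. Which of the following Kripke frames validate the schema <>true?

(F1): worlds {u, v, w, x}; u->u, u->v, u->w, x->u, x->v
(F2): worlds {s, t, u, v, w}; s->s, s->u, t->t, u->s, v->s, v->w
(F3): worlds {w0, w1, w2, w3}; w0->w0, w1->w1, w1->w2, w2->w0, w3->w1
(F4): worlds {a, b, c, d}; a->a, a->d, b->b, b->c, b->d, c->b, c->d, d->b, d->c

(F3), (F4)

Frame correspondent (Sahlqvist): forall x exists y Rxy — i.e. seriality.
(F1): fails — world v has no successor.
(F2): fails — world w has no successor.
(F3): ✓.
(F4): ✓.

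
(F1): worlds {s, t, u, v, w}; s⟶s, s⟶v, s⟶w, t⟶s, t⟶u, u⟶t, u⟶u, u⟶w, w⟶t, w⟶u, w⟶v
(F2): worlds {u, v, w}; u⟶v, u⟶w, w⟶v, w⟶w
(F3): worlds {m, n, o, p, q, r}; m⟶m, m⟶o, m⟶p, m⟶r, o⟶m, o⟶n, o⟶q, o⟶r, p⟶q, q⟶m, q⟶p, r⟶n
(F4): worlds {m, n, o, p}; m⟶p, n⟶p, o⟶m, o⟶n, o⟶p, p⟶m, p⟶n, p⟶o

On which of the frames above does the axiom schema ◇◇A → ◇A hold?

(F2)

This is the axiom for transitivity; its first-order frame correspondent is ∀x ∀y ∀z (Rxy ∧ Ryz → Rxz).
(F1): fails — Rwt and Rts but not Rws.
(F2): holds.
(F3): fails — Rom and Rmo but not Roo.
(F4): fails — Rop and Rpo but not Roo.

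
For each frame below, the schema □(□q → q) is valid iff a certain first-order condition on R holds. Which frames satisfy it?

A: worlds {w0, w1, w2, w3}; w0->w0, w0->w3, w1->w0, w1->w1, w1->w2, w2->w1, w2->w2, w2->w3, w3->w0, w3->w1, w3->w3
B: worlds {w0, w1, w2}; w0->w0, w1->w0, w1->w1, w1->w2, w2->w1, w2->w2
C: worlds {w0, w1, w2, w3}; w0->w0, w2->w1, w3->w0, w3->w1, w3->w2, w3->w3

The schema corresponds to shift-reflexivity: ∀x ∀y (Rxy → Ryy).
A: holds.
B: holds.
C: fails — Rw3w1 but not Rw1w1.
Valid on: A, B.

A, B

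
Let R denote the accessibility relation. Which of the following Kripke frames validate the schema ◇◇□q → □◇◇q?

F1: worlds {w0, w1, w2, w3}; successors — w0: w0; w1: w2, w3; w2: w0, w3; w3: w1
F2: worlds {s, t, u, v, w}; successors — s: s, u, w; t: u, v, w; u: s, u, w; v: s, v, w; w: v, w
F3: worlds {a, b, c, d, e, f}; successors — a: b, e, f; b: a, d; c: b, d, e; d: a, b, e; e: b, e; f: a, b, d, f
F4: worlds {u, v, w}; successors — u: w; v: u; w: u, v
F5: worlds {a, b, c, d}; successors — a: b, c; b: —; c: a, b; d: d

F2, F3

Frame correspondent (Sahlqvist): ∀x ∀y ∀z ((xR²y ∧ xRz) → ∃w (yRw ∧ zR²w)) — i.e. a generalized confluence (Geach) condition.
F1: fails — w1R²w0, w1Rw3 but no w with w0Rw and w3R²w.
F2: holds.
F3: holds.
F4: fails — wR²u, wRu but no t with uRt and uR²t.
F5: fails — aR²a, aRb but no w with aRw and bR²w.
Valid on: F2, F3.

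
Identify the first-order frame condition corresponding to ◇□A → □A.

This schema is equivalent to the 5 axiom ◇A → □◇A.
Its frame correspondent is the Euclidean property — ∀x ∀y ∀z (Rxy ∧ Rxz → Ryz).

The Euclidean property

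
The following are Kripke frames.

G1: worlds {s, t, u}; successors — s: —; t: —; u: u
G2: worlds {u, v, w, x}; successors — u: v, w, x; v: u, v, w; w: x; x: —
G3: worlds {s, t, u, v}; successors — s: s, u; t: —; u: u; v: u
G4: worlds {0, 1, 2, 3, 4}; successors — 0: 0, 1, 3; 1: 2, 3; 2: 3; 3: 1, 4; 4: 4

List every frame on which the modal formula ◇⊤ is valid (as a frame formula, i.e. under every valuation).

G4

This is the axiom for seriality; its first-order frame correspondent is ∀x ∃y Rxy.
G1: fails — world s has no successor.
G2: fails — world x has no successor.
G3: fails — world t has no successor.
G4: satisfies the condition.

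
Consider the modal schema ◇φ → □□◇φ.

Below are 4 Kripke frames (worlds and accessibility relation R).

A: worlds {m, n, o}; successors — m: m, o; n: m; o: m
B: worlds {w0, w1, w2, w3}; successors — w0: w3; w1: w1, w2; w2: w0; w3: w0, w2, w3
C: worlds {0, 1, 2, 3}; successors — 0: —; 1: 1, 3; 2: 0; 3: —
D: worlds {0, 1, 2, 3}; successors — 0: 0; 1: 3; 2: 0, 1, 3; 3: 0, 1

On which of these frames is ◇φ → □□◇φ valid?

Frame correspondent (Sahlqvist): ∀x ∀y ∀z ((xRy ∧ xR²z) → ∃w (y = w ∧ zRw)) — i.e. a generalized confluence (Geach) condition.
A: fails — mRo, mR²o but no w with o=w and oRw.
B: fails — w0Rw3, w0R²w2 but no w with w3=w and w2Rw.
C: fails — 1R1, 1R²3 but no w with 1=w and 3Rw.
D: fails — 1R3, 1R²0 but no w with 3=w and 0Rw.

none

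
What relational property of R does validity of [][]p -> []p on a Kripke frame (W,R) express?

Suppose □□p→□p is valid. Take Rxy and set V(p)={w : xR²w}. Then □□p at x, so □p at x, so p at y, i.e. ∃z(Rxz∧Rzy).

density: forall x forall y (Rxy -> exists z (Rxz & Rzy))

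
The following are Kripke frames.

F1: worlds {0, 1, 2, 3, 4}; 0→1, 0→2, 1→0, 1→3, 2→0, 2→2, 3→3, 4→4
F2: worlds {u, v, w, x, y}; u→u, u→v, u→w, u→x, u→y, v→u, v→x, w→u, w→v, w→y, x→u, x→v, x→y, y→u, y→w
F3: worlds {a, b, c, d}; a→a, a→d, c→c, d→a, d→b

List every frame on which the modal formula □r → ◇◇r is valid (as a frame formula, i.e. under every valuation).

F1, F2

Frame correspondent (Sahlqvist): ∀x ∃w (xRw ∧ xR²w) — i.e. a generalized confluence (Geach) condition.
F1: holds.
F2: holds.
F3: fails — at b but no w with bRw and bR²w.
Valid on: F1, F2.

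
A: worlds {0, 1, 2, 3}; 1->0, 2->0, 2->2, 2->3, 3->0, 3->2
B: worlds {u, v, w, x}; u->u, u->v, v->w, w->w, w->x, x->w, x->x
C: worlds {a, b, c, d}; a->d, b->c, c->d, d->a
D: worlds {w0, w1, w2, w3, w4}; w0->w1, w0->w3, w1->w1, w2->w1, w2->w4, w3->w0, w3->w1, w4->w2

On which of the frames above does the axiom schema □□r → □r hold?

Frame correspondent (Sahlqvist): ∀x ∀y (Rxy → ∃z (Rxz ∧ Rzy)) — i.e. density.
A: fails — R10 but no z with R1z and Rz0.
B: satisfies the condition.
C: fails — Rad but no z with Raz and Rzd.
D: fails — Rw2w4 but no z with Rw2z and Rzw4.
Valid on: B.

B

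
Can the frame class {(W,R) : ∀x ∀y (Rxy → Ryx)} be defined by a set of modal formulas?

Yes, by r → □◇r

This is a Sahlqvist condition; the B axiom r → □◇r defines it.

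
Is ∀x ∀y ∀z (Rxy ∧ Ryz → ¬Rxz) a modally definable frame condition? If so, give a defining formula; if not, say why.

Any modally definable frame class is closed under surjective bounded morphisms.
The 3-cycle (worlds s,t,u with s→t→u→s) is intransitive. Mapping every world to a single reflexive point • is a surjective bounded morphism; the reflexive point is not intransitive (R••∧R•• but R••).
So the class is not modally definable.

Not definable by any modal formula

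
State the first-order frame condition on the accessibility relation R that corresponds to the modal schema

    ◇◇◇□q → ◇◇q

∀x ∀y (xR³y → ∃w (yRw ∧ xR²w))

This is a Sahlqvist (Geach-type) schema ◇^3□^1q → □^0◇^2q.
Minimal-valuation argument: fix x; take any y with xR^3y and any z with xR^0z. Set V(q) to the set of worlds R-reachable from y in exactly 1 step. Then □^1q holds at y, so the antecedent holds at x; validity forces ◇^2q at z, giving a w with zR^2w and yR^1w.
First-order correspondent: ∀x ∀y (xR³y → ∃w (yRw ∧ xR²w)).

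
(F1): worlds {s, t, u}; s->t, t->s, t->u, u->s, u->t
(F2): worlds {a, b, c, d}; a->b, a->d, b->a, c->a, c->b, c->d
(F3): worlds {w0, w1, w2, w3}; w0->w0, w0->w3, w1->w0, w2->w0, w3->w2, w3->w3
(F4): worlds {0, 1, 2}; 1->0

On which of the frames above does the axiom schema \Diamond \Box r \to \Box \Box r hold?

(F4)

This is the axiom for a generalized confluence (Geach) condition; its first-order frame correspondent is \forall x \forall y \forall z ((xRy \wedge x R^2 z) \to \exists w (yRw \wedge z = w)).
(F1): fails — tRs, tR²s but no w with sRw and s=w.
(F2): fails — aRd, aR²a but no w with dRw and a=w.
(F3): fails — w0Rw0, w0R²w2 but no w with w0Rw and w2=w.
(F4): holds.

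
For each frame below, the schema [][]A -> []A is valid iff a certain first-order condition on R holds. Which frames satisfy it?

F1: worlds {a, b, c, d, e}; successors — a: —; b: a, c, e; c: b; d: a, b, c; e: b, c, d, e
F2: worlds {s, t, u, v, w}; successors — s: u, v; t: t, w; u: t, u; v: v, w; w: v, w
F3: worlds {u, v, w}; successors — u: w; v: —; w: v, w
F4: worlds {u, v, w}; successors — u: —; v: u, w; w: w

F2, F3

The schema corresponds to density: forall x forall y (Rxy -> exists z (Rxz & Rzy)).
F1: fails — Rba but no z with Rbz and Rza.
F2: condition met.
F3: condition met.
F4: fails — Rvu but no z with Rvz and Rzu.
Valid on: F2, F3.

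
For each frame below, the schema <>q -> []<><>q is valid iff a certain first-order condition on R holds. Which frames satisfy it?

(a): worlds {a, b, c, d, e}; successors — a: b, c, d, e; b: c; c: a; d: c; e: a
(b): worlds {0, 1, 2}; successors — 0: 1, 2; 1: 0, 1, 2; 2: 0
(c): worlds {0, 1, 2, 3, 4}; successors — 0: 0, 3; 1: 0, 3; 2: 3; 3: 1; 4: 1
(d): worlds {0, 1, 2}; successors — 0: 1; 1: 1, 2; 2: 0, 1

(c)

The schema corresponds to a generalized confluence (Geach) condition: forall x forall y forall z ((xRy & xRz) -> exists w (y = w & z R^2 w)).
(a): fails — aRb, aRb but no w with b=w and bR²w.
(b): fails — 1R0, 1R2 but no w with 0=w and 2R²w.
(c): satisfies the condition.
(d): fails — 2R0, 2R0 but no w with 0=w and 0R²w.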